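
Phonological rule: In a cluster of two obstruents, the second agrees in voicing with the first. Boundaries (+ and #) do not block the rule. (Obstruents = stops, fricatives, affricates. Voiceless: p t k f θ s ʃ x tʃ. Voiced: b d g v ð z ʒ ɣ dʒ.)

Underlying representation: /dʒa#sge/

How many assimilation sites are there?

1

/g/ after /s/ (voiceless) → [k]
1 segment changes.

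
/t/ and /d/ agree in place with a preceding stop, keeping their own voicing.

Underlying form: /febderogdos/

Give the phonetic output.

/d/ after /b/ (labial) → [b]
/d/ after /g/ (velar) → [g]

[febberoggos]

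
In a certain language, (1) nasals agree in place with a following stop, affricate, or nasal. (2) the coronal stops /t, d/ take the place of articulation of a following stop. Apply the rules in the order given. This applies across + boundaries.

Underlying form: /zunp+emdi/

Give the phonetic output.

[zump+endi]

Rule 1: /n/ before /p/ (labial) → [m]
Rule 1: /m/ before /d/ (alveolar) → [n]
After rule 1: zump+endi
Rule 2: no segment meets the rule's conditions; no change.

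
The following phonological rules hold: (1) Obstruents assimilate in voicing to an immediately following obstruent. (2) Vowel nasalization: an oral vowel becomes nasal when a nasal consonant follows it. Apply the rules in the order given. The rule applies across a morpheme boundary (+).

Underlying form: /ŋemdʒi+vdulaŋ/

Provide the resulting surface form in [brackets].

Rule 1: no segment meets the rule's conditions; no change.
After rule 1: ŋemdʒi+vdulaŋ
Rule 2: /e/ before nasal /m/ → [ẽ]
Rule 2: /a/ before nasal /ŋ/ → [ã]

[ŋẽmdʒi+vdulãŋ]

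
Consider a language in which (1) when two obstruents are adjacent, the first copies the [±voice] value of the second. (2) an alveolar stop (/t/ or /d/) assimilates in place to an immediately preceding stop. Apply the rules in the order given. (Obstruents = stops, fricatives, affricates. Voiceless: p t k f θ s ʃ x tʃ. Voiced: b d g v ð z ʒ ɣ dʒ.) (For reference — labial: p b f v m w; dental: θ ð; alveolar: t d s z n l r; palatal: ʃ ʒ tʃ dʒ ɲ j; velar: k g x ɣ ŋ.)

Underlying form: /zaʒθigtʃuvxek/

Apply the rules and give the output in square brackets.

Rule 1: /ʒ/ before /θ/ (voiceless) → [ʃ]
Rule 1: /g/ before /tʃ/ (voiceless) → [k]
Rule 1: /v/ before /x/ (voiceless) → [f]
After rule 1: zaʃθiktʃufxek
Rule 2: no segment meets the rule's conditions; no change.

[zaʃθiktʃufxek]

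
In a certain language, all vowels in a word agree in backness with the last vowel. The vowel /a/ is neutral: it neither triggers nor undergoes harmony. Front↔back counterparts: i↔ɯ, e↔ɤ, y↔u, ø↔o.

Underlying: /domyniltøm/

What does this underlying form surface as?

[dømyniltøm]

/o/ harmonizes with /ø/ ([-back]) → [ø]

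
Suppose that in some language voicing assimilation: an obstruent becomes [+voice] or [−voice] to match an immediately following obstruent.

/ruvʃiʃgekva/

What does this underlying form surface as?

[rufʃiʒgegva]

/v/ before /ʃ/ (voiceless) → [f]
/ʃ/ before /g/ (voiced) → [ʒ]
/k/ before /v/ (voiced) → [g]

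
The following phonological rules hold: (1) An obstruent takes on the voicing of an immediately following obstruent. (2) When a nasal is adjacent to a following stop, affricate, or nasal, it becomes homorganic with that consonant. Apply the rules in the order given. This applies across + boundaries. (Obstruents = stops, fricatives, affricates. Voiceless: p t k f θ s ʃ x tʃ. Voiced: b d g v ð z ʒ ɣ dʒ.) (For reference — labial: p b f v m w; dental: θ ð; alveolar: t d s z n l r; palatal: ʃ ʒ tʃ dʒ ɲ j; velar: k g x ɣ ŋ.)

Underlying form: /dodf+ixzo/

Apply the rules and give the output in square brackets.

Rule 1: /d/ before /f/ (voiceless) → [t]
Rule 1: /x/ before /z/ (voiced) → [ɣ]
After rule 1: dotf+iɣzo
Rule 2: no segment meets the rule's conditions; no change.

[dotf+iɣzo]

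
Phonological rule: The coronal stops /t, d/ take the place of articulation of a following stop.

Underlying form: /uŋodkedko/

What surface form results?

/d/ before /k/ (velar) → [g]
/d/ before /k/ (velar) → [g]

[uŋogkegko]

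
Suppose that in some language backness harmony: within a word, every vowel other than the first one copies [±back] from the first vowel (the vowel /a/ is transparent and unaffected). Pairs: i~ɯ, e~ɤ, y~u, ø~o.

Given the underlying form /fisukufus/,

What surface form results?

[fisykyfys]

/u/ harmonizes with /i/ ([-back]) → [y]
/u/ harmonizes with /i/ ([-back]) → [y]
/u/ harmonizes with /i/ ([-back]) → [y]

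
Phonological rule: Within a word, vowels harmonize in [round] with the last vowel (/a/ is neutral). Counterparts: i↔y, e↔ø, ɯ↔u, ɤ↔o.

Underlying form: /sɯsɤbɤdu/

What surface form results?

/ɯ/ harmonizes with /u/ ([+round]) → [u]
/ɤ/ harmonizes with /u/ ([+round]) → [o]
/ɤ/ harmonizes with /u/ ([+round]) → [o]

[susobodu]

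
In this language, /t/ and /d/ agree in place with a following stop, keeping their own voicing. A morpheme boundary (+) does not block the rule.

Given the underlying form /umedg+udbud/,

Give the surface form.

[umegg+ubbud]

/d/ before /g/ (velar) → [g]
/d/ before /b/ (labial) → [b]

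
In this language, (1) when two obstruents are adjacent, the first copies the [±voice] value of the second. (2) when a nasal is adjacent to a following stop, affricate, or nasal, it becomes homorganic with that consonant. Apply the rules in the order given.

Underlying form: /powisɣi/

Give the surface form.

Rule 1: /s/ before /ɣ/ (voiced) → [z]
After rule 1: powizɣi
Rule 2: no segment meets the rule's conditions; no change.

[powizɣi]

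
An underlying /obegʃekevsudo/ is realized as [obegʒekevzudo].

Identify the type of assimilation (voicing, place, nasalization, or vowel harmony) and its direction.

voicing assimilation, progressive

/ʃ/→[ʒ] /s/→[z].
Each target copies a feature from the preceding segment, so the direction is progressive.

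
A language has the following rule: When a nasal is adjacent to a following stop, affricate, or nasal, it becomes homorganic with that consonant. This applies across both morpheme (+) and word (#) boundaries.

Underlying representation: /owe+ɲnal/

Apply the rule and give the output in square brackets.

[owe+nnal]

/ɲ/ before /n/ (alveolar) → [n]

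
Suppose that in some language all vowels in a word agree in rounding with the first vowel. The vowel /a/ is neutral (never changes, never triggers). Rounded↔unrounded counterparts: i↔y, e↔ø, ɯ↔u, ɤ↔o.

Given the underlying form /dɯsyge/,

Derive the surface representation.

[dɯsige]

/y/ harmonizes with /ɯ/ ([-round]) → [i]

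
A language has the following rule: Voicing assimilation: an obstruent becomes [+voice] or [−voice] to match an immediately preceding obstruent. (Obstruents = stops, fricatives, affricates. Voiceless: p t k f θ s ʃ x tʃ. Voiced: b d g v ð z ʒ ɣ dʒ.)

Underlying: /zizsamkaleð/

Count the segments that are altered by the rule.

/s/ after /z/ (voiced) → [z]
1 segment changes.

1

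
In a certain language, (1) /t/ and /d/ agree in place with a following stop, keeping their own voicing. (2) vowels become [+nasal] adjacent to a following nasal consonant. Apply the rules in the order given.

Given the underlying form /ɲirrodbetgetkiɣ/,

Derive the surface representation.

[ɲirrobbekgekkiɣ]

Rule 1: /d/ before /b/ (labial) → [b]
Rule 1: /t/ before /g/ (velar) → [k]
Rule 1: /t/ before /k/ (velar) → [k]
After rule 1: ɲirrobbekgekkiɣ
Rule 2: no segment meets the rule's conditions; no change.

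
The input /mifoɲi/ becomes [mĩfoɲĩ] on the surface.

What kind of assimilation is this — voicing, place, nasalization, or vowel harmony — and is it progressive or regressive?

nasalization, progressive

/i/→[ĩ] /i/→[ĩ].
Each target copies a feature from the preceding segment, so the direction is progressive.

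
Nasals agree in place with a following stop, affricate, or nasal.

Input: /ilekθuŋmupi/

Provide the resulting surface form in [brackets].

/ŋ/ before /m/ (labial) → [m]

[ilekθummupi]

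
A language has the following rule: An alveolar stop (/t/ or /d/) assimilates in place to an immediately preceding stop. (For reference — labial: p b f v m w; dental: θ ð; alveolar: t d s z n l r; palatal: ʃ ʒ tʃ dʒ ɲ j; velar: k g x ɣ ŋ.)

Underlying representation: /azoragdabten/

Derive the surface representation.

[azoraggabpen]

/d/ after /g/ (velar) → [g]
/t/ after /b/ (labial) → [p]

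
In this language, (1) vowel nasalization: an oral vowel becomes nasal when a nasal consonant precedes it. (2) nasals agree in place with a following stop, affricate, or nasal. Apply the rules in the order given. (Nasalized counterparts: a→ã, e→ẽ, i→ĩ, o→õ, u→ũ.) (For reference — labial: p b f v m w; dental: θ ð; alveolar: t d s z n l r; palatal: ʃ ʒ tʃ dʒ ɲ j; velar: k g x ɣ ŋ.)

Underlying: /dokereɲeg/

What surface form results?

[dokereɲẽg]

Rule 1: /e/ after nasal /ɲ/ → [ẽ]
After rule 1: dokereɲẽg
Rule 2: no segment meets the rule's conditions; no change.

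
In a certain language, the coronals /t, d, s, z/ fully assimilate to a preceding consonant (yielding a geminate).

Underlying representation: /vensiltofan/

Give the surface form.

/s/ after /n/ → [n] (total assimilation)
/t/ after /l/ → [l] (total assimilation)

[vennillofan]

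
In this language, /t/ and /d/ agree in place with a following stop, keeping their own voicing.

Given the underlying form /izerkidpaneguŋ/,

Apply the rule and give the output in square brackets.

[izerkibpaneguŋ]

/d/ before /p/ (labial) → [b]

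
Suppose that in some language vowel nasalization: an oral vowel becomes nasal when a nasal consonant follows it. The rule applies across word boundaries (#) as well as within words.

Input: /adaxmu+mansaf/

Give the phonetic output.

/u/ before nasal /m/ → [ũ]
/a/ before nasal /n/ → [ã]

[adaxmũ+mãnsaf]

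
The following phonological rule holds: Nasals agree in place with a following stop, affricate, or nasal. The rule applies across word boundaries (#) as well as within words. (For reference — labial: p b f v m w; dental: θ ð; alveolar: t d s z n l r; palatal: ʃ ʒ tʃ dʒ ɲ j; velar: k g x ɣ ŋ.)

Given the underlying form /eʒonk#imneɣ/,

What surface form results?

/n/ before /k/ (velar) → [ŋ]
/m/ before /n/ (alveolar) → [n]

[eʒoŋk#inneɣ]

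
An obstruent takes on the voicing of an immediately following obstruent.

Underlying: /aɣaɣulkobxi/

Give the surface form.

[aɣaɣulkopxi]

/b/ before /x/ (voiceless) → [p]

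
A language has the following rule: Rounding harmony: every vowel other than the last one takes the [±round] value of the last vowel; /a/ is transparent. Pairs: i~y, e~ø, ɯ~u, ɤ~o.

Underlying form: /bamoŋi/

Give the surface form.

[bamɤŋi]

/o/ harmonizes with /i/ ([-round]) → [ɤ]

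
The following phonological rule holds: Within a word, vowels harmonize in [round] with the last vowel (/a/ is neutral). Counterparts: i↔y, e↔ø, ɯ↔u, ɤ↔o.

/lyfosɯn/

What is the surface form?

[lifɤsɯn]

/y/ harmonizes with /ɯ/ ([-round]) → [i]
/o/ harmonizes with /ɯ/ ([-round]) → [ɤ]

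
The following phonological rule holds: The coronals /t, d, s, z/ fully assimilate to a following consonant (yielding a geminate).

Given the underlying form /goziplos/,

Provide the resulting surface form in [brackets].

no segment meets the rule's conditions; no change.

[goziplos]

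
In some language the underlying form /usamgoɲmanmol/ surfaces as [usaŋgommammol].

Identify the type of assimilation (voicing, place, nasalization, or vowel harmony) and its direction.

place assimilation, regressive

/m/→[ŋ] /ɲ/→[m] /n/→[m].
Each target copies a feature from the following segment, so the direction is regressive.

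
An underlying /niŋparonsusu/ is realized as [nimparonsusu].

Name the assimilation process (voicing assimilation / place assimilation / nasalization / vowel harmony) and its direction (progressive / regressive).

place assimilation, regressive

/ŋ/→[m].
Each target copies a feature from the following segment, so the direction is regressive.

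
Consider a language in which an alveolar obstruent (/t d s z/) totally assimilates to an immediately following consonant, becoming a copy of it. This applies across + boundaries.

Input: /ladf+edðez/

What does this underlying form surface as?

/d/ before /f/ → [f] (total assimilation)
/d/ before /ð/ → [ð] (total assimilation)

[laff+eððez]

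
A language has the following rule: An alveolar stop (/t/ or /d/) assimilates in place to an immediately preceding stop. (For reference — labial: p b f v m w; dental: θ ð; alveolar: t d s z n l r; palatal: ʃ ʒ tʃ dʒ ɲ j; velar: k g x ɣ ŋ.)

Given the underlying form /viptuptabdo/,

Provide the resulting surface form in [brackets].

/t/ after /p/ (labial) → [p]
/t/ after /p/ (labial) → [p]
/d/ after /b/ (labial) → [b]

[vippuppabbo]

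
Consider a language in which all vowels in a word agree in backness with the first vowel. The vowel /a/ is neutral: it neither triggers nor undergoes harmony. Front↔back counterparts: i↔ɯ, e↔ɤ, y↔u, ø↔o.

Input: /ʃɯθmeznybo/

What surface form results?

[ʃɯθmɤznubo]

/e/ harmonizes with /ɯ/ ([+back]) → [ɤ]
/y/ harmonizes with /ɯ/ ([+back]) → [u]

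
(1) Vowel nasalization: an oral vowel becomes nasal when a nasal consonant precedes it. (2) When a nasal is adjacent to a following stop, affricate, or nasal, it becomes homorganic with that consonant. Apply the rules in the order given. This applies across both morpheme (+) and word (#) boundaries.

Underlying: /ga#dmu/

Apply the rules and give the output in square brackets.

Rule 1: /u/ after nasal /m/ → [ũ]
After rule 1: ga#dmũ
Rule 2: no segment meets the rule's conditions; no change.

[ga#dmũ]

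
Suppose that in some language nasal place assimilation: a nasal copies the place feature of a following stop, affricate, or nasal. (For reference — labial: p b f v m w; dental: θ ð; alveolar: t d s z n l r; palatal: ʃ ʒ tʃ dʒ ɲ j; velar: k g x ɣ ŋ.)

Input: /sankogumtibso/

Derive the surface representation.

[saŋkoguntibso]

/n/ before /k/ (velar) → [ŋ]
/m/ before /t/ (alveolar) → [n]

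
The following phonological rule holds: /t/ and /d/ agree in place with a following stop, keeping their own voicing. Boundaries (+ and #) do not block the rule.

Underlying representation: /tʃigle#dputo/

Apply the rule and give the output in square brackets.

/d/ before /p/ (labial) → [b]

[tʃigle#bputo]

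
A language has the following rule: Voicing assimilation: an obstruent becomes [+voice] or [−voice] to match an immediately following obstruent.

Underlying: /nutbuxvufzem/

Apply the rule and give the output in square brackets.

[nudbuɣvuvzem]

/t/ before /b/ (voiced) → [d]
/x/ before /v/ (voiced) → [ɣ]
/f/ before /z/ (voiced) → [v]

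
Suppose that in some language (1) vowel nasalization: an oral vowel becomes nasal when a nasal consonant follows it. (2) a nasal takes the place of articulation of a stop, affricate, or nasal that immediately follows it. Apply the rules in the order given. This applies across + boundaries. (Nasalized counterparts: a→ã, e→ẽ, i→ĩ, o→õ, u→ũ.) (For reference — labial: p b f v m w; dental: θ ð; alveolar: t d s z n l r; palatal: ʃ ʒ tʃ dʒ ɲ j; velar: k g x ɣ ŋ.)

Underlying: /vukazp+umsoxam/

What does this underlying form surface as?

Rule 1: /u/ before nasal /m/ → [ũ]
Rule 1: /a/ before nasal /m/ → [ã]
After rule 1: vukazp+ũmsoxãm
Rule 2: no segment meets the rule's conditions; no change.

[vukazp+ũmsoxãm]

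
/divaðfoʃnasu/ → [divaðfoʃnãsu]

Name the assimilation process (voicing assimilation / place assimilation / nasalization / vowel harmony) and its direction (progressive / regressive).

nasalization, progressive

/a/→[ã].
Each target copies a feature from the preceding segment, so the direction is progressive.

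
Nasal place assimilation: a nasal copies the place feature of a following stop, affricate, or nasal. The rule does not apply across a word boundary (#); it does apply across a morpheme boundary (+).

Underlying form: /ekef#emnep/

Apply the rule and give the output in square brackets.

/m/ before /n/ (alveolar) → [n]

[ekef#ennep]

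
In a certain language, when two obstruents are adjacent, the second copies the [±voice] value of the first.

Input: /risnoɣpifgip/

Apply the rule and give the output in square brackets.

/p/ after /ɣ/ (voiced) → [b]
/g/ after /f/ (voiceless) → [k]

[risnoɣbifkip]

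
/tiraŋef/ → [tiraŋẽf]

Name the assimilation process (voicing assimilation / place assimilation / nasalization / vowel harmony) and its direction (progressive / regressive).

nasalization, progressive

/e/→[ẽ].
Each target copies a feature from the preceding segment, so the direction is progressive.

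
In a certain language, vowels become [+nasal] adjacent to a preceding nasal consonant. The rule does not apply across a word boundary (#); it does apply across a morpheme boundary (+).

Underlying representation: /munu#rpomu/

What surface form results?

[mũnũ#rpomũ]

/u/ after nasal /m/ → [ũ]
/u/ after nasal /n/ → [ũ]
/u/ after nasal /m/ → [ũ]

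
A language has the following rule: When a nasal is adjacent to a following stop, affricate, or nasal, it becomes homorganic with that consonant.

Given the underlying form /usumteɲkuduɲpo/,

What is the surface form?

/m/ before /t/ (alveolar) → [n]
/ɲ/ before /k/ (velar) → [ŋ]
/ɲ/ before /p/ (labial) → [m]

[usunteŋkudumpo]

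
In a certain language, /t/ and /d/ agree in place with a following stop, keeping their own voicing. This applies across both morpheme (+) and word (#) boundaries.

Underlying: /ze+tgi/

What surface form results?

/t/ before /g/ (velar) → [k]

[ze+kgi]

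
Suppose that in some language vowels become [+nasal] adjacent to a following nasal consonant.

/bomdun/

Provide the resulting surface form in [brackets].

[bõmdũn]

/o/ before nasal /m/ → [õ]
/u/ before nasal /n/ → [ũ]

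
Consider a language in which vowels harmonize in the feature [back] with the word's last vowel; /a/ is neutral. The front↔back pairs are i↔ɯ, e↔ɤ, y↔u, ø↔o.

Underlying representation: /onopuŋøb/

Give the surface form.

/o/ harmonizes with /ø/ ([-back]) → [ø]
/o/ harmonizes with /ø/ ([-back]) → [ø]
/u/ harmonizes with /ø/ ([-back]) → [y]

[ønøpyŋøb]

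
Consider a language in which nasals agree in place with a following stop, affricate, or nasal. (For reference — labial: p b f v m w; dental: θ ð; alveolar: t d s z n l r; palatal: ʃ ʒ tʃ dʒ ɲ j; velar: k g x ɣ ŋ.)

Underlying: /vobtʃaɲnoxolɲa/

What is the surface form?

[vobtʃannoxolɲa]

/ɲ/ before /n/ (alveolar) → [n]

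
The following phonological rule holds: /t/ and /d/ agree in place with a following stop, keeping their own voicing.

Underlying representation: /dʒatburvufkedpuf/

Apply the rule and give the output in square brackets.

/t/ before /b/ (labial) → [p]
/d/ before /p/ (labial) → [b]

[dʒapburvufkebpuf]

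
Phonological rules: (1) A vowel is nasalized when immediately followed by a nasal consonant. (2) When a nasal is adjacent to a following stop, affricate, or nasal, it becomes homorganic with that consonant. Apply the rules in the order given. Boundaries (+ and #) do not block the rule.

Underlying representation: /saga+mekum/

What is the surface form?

[sagã+mekũm]

Rule 1: /a/ before nasal /m/ → [ã]
Rule 1: /u/ before nasal /m/ → [ũ]
After rule 1: sagã+mekũm
Rule 2: no segment meets the rule's conditions; no change.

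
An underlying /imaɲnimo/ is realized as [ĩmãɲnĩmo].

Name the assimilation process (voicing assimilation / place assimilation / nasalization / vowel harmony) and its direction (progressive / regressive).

/i/→[ĩ] /a/→[ã] /i/→[ĩ].
Each target copies a feature from the following segment, so the direction is regressive.

nasalization, regressive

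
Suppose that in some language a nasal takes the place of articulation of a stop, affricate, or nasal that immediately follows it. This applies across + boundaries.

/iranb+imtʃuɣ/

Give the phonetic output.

/n/ before /b/ (labial) → [m]
/m/ before /tʃ/ (palatal) → [ɲ]

[iramb+iɲtʃuɣ]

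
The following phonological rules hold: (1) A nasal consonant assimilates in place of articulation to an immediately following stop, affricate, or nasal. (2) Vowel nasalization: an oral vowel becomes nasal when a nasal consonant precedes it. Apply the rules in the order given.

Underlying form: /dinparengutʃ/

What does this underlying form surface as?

Rule 1: /n/ before /p/ (labial) → [m]
Rule 1: /n/ before /g/ (velar) → [ŋ]
After rule 1: dimpareŋgutʃ
Rule 2: no segment meets the rule's conditions; no change.

[dimpareŋgutʃ]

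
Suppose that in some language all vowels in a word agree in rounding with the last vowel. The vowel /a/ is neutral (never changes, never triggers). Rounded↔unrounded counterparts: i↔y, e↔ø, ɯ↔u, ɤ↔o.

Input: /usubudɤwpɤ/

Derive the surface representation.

/u/ harmonizes with /ɤ/ ([-round]) → [ɯ]
/u/ harmonizes with /ɤ/ ([-round]) → [ɯ]
/u/ harmonizes with /ɤ/ ([-round]) → [ɯ]

[ɯsɯbɯdɤwpɤ]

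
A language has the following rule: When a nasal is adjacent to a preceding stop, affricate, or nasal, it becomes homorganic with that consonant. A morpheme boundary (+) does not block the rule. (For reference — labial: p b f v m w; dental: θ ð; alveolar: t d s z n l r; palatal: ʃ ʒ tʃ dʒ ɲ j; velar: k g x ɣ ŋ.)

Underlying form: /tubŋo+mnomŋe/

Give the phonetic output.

/ŋ/ after /b/ (labial) → [m]
/n/ after /m/ (labial) → [m]
/ŋ/ after /m/ (labial) → [m]

[tubmo+mmomme]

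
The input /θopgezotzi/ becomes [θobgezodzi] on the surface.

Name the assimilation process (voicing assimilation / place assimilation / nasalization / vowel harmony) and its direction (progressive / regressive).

voicing assimilation, regressive

/p/→[b] /t/→[d].
Each target copies a feature from the following segment, so the direction is regressive.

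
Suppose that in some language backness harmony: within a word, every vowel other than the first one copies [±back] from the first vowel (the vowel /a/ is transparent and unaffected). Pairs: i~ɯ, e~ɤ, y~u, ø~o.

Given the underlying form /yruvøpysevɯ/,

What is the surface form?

[yryvøpysevi]

/u/ harmonizes with /y/ ([-back]) → [y]
/ɯ/ harmonizes with /y/ ([-back]) → [i]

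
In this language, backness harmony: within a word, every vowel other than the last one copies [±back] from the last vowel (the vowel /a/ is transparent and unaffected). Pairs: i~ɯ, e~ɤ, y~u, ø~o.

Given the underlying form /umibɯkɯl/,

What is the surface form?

[umɯbɯkɯl]

/i/ harmonizes with /ɯ/ ([+back]) → [ɯ]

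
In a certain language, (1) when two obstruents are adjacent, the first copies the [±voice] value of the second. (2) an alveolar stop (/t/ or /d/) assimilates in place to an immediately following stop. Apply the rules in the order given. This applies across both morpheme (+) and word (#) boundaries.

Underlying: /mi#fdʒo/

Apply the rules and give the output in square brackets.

Rule 1: /f/ before /dʒ/ (voiced) → [v]
After rule 1: mi#vdʒo
Rule 2: no segment meets the rule's conditions; no change.

[mi#vdʒo]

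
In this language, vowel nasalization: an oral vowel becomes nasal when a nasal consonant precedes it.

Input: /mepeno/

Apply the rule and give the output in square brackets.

/e/ after nasal /m/ → [ẽ]
/o/ after nasal /n/ → [õ]

[mẽpenõ]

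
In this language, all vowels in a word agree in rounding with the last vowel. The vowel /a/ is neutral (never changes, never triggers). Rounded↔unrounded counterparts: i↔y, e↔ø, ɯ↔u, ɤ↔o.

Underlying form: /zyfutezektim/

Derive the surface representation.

[zifɯtezektim]

/y/ harmonizes with /i/ ([-round]) → [i]
/u/ harmonizes with /i/ ([-round]) → [ɯ]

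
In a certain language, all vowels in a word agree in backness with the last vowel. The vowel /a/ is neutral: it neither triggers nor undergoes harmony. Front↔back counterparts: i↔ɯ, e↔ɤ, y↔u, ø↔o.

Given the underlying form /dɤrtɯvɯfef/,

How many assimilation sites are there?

/ɤ/ harmonizes with /e/ ([-back]) → [e]
/ɯ/ harmonizes with /e/ ([-back]) → [i]
/ɯ/ harmonizes with /e/ ([-back]) → [i]
3 segments change.

3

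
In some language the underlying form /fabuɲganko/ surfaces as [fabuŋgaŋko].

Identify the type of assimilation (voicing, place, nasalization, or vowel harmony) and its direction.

/ɲ/→[ŋ] /n/→[ŋ].
Each target copies a feature from the following segment, so the direction is regressive.

place assimilation, regressive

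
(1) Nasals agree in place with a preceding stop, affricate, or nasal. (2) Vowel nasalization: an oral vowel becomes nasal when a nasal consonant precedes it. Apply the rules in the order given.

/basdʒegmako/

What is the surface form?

Rule 1: /m/ after /g/ (velar) → [ŋ]
After rule 1: basdʒegŋako
Rule 2: /a/ after nasal /ŋ/ → [ã]

[basdʒegŋãko]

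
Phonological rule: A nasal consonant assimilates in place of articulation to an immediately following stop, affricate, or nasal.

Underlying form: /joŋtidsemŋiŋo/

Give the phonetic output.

/ŋ/ before /t/ (alveolar) → [n]
/m/ before /ŋ/ (velar) → [ŋ]

[jontidseŋŋiŋo]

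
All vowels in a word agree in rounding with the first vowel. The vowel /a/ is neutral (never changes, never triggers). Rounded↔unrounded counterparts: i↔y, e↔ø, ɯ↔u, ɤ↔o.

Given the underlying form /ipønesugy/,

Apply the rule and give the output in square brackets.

[ipenesɯgi]

/ø/ harmonizes with /i/ ([-round]) → [e]
/u/ harmonizes with /i/ ([-round]) → [ɯ]
/y/ harmonizes with /i/ ([-round]) → [i]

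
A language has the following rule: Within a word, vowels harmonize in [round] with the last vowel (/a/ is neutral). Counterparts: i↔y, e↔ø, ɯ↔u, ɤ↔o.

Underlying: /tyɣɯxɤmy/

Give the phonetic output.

[tyɣuxomy]

/ɯ/ harmonizes with /y/ ([+round]) → [u]
/ɤ/ harmonizes with /y/ ([+round]) → [o]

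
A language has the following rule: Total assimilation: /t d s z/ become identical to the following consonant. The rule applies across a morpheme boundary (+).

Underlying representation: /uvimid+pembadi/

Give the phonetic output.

/d/ before /p/ → [p] (total assimilation)

[uvimip+pembadi]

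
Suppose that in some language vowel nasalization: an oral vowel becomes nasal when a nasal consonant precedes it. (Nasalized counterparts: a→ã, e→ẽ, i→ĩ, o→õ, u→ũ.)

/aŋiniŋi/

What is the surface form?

/i/ after nasal /ŋ/ → [ĩ]
/i/ after nasal /n/ → [ĩ]
/i/ after nasal /ŋ/ → [ĩ]

[aŋĩnĩŋĩ]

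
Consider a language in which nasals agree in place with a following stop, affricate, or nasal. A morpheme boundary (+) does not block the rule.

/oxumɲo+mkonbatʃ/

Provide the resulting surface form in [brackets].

/m/ before /ɲ/ (palatal) → [ɲ]
/m/ before /k/ (velar) → [ŋ]
/n/ before /b/ (labial) → [m]

[oxuɲɲo+ŋkombatʃ]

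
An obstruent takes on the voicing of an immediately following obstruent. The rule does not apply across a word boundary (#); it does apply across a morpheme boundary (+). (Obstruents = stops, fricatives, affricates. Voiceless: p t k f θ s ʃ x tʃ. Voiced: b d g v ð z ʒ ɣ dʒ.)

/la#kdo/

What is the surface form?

/k/ before /d/ (voiced) → [g]

[la#gdo]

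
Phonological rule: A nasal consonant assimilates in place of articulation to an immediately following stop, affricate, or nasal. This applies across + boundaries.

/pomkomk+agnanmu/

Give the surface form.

/m/ before /k/ (velar) → [ŋ]
/m/ before /k/ (velar) → [ŋ]
/n/ before /m/ (labial) → [m]

[poŋkoŋk+agnammu]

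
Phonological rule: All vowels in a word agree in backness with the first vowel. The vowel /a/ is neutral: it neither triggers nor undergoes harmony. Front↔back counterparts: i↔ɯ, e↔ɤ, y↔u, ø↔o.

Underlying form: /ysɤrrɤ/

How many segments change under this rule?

2

/ɤ/ harmonizes with /y/ ([-back]) → [e]
/ɤ/ harmonizes with /y/ ([-back]) → [e]
2 segments change.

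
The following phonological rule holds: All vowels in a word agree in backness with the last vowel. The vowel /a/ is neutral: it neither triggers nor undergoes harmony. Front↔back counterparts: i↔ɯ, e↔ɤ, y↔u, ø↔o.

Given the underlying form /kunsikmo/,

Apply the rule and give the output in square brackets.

[kunsɯkmo]

/i/ harmonizes with /o/ ([+back]) → [ɯ]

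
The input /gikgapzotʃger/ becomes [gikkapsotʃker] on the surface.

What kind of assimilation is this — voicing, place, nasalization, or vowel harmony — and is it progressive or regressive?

voicing assimilation, progressive

/g/→[k] /z/→[s] /g/→[k].
Each target copies a feature from the preceding segment, so the direction is progressive.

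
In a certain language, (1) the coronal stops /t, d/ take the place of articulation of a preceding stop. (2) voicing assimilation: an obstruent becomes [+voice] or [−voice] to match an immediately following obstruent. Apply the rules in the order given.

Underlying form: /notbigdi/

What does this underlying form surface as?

[nodbiggi]

Rule 1: /d/ after /g/ (velar) → [g]
After rule 1: notbiggi
Rule 2: /t/ before /b/ (voiced) → [d]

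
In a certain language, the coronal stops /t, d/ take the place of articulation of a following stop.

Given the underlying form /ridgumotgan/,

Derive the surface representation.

/d/ before /g/ (velar) → [g]
/t/ before /g/ (velar) → [k]

[riggumokgan]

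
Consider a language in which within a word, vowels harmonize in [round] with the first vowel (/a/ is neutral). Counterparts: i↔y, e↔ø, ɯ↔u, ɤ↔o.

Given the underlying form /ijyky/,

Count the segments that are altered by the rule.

/y/ harmonizes with /i/ ([-round]) → [i]
/y/ harmonizes with /i/ ([-round]) → [i]
2 segments change.

2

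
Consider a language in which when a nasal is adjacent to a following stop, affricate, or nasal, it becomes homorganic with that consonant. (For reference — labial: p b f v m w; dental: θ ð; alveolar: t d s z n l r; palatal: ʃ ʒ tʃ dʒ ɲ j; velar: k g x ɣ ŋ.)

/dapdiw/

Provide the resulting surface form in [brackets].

[dapdiw]

no segment meets the rule's conditions; no change.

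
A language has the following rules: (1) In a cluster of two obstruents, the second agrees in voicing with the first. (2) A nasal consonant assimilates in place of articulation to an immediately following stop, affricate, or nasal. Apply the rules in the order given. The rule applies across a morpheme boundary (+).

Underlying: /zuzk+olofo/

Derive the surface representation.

Rule 1: /k/ after /z/ (voiced) → [g]
After rule 1: zuzg+olofo
Rule 2: no segment meets the rule's conditions; no change.

[zuzg+olofo]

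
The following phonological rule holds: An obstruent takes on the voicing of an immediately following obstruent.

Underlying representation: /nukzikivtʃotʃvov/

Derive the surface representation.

[nugzikiftʃodʒvov]

/k/ before /z/ (voiced) → [g]
/v/ before /tʃ/ (voiceless) → [f]
/tʃ/ before /v/ (voiced) → [dʒ]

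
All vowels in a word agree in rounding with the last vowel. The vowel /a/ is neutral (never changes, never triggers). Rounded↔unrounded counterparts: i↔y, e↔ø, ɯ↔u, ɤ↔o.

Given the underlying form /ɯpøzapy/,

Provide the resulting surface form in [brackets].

/ɯ/ harmonizes with /y/ ([+round]) → [u]

[upøzapy]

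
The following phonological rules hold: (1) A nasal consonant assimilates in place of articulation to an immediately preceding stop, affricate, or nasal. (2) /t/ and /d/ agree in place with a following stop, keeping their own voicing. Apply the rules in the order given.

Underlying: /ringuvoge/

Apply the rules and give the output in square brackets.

[ringuvoge]

Rule 1: no segment meets the rule's conditions; no change.
After rule 1: ringuvoge
Rule 2: no segment meets the rule's conditions; no change.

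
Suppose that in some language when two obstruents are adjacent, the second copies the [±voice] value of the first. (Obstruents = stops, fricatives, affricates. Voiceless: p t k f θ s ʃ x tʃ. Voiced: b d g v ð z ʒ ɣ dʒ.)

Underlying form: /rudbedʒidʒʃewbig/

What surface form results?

[rudbedʒidʒʒewbig]

/ʃ/ after /dʒ/ (voiced) → [ʒ]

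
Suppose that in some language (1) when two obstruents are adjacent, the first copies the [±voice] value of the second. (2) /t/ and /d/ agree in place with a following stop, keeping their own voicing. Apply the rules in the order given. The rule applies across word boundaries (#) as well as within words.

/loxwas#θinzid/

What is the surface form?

[loxwas#θinzid]

Rule 1: no segment meets the rule's conditions; no change.
After rule 1: loxwas#θinzid
Rule 2: no segment meets the rule's conditions; no change.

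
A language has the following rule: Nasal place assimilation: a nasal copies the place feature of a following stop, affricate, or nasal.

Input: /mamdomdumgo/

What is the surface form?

/m/ before /d/ (alveolar) → [n]
/m/ before /d/ (alveolar) → [n]
/m/ before /g/ (velar) → [ŋ]

[mandonduŋgo]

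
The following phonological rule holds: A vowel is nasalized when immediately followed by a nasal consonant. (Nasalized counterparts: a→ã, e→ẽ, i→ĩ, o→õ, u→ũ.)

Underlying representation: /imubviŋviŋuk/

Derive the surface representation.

[ĩmubvĩŋvĩŋuk]

/i/ before nasal /m/ → [ĩ]
/i/ before nasal /ŋ/ → [ĩ]
/i/ before nasal /ŋ/ → [ĩ]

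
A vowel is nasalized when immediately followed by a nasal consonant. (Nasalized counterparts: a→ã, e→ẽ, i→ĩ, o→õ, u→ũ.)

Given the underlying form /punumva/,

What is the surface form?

[pũnũmva]

/u/ before nasal /n/ → [ũ]
/u/ before nasal /m/ → [ũ]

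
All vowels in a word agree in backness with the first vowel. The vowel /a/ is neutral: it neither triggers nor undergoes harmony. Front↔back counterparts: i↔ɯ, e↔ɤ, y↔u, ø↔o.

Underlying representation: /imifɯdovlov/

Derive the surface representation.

[imifidøvløv]

/ɯ/ harmonizes with /i/ ([-back]) → [i]
/o/ harmonizes with /i/ ([-back]) → [ø]
/o/ harmonizes with /i/ ([-back]) → [ø]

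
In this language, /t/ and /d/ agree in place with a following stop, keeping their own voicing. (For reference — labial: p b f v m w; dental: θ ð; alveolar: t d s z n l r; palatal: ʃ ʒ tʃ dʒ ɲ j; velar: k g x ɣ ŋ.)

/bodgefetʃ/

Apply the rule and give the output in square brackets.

[boggefetʃ]

/d/ before /g/ (velar) → [g]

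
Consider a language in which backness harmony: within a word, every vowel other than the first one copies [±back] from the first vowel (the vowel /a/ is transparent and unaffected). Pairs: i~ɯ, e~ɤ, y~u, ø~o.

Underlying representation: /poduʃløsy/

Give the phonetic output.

/ø/ harmonizes with /o/ ([+back]) → [o]
/y/ harmonizes with /o/ ([+back]) → [u]

[poduʃlosu]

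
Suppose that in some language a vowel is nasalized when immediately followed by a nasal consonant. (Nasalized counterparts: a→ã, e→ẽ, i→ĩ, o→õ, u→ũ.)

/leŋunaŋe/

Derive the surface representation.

/e/ before nasal /ŋ/ → [ẽ]
/u/ before nasal /n/ → [ũ]
/a/ before nasal /ŋ/ → [ã]

[lẽŋũnãŋe]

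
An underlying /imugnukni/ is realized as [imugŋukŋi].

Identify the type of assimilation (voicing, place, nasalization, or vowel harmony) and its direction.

place assimilation, progressive

/n/→[ŋ] /n/→[ŋ].
Each target copies a feature from the preceding segment, so the direction is progressive.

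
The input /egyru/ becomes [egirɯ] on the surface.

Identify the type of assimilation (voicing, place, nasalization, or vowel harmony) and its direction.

vowel harmony, progressive

/y/→[i] /u/→[ɯ].
Vowels agree with the first vowel, so the harmony is progressive.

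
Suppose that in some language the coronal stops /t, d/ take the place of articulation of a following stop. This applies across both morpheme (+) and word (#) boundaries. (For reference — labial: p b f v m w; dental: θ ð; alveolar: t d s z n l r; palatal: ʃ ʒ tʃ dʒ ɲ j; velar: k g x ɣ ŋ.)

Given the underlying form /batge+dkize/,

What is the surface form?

[bakge+gkize]

/t/ before /g/ (velar) → [k]
/d/ before /k/ (velar) → [g]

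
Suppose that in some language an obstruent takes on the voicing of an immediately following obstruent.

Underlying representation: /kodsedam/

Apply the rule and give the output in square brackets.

[kotsedam]

/d/ before /s/ (voiceless) → [t]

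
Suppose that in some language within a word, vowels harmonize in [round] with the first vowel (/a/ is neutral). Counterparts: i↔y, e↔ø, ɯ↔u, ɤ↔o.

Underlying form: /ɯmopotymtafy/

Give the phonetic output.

[ɯmɤpɤtimtafi]

/o/ harmonizes with /ɯ/ ([-round]) → [ɤ]
/o/ harmonizes with /ɯ/ ([-round]) → [ɤ]
/y/ harmonizes with /ɯ/ ([-round]) → [i]
/y/ harmonizes with /ɯ/ ([-round]) → [i]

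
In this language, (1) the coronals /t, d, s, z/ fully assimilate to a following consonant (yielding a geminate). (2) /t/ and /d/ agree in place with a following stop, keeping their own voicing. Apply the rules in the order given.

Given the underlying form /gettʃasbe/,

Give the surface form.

[getʃtʃabbe]

Rule 1: /t/ before /tʃ/ → [tʃ] (total assimilation)
Rule 1: /s/ before /b/ → [b] (total assimilation)
After rule 1: getʃtʃabbe
Rule 2: no segment meets the rule's conditions; no change.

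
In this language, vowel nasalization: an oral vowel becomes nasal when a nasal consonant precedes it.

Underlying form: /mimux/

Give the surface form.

/i/ after nasal /m/ → [ĩ]
/u/ after nasal /m/ → [ũ]

[mĩmũx]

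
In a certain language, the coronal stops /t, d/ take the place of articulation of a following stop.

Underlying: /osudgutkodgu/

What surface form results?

/d/ before /g/ (velar) → [g]
/t/ before /k/ (velar) → [k]
/d/ before /g/ (velar) → [g]

[osuggukkoggu]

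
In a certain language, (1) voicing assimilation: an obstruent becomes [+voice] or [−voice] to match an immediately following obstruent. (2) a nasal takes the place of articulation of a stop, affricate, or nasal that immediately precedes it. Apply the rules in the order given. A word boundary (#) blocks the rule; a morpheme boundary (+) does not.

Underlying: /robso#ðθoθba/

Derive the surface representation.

[ropso#θθoðba]

Rule 1: /b/ before /s/ (voiceless) → [p]
Rule 1: /ð/ before /θ/ (voiceless) → [θ]
Rule 1: /θ/ before /b/ (voiced) → [ð]
After rule 1: ropso#θθoðba
Rule 2: no segment meets the rule's conditions; no change.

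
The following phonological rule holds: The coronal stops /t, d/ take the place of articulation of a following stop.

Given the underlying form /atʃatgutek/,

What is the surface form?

[atʃakgutek]

/t/ before /g/ (velar) → [k]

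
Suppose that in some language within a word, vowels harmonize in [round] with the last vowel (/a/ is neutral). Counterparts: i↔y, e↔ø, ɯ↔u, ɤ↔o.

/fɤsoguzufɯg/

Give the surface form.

/o/ harmonizes with /ɯ/ ([-round]) → [ɤ]
/u/ harmonizes with /ɯ/ ([-round]) → [ɯ]
/u/ harmonizes with /ɯ/ ([-round]) → [ɯ]

[fɤsɤgɯzɯfɯg]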